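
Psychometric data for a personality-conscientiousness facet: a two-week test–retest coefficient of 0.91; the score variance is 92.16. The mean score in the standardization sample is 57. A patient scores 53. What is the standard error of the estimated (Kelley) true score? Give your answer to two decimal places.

2.75

SD = √92.16 ≈ 9.600
SE_est = 9.600×√(0.910×0.090) ≈ 2.747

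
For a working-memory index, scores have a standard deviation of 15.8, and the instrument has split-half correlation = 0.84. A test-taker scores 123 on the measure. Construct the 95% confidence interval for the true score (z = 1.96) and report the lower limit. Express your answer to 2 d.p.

113.87

Full-length reliability (Spearman-Brown) = 2(0.84)/(1+0.84) ≈ 0.9130
The standard error of measurement is 15.8000×√(1 − 0.9130) ≈ 15.8000×0.2949 ≈ 4.6592.
Half-width = 1.96×4.6592 ≈ 9.1320
Lower limit = 123 − 9.1320 ≈ 113.8680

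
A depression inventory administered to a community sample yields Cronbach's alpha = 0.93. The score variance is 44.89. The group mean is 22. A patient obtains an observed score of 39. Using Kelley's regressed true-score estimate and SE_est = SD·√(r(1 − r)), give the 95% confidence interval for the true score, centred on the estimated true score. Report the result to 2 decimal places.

[34.46, 41.16]

σ = 44.89^(1/2) = 6.700
Estimated true score = 0.930·39 + (1 − 0.930)·22 ≈ 37.810
SE_est = SD · √(r(1 − r)) = 6.700 · √0.065 ≈ 6.700 · 0.255 ≈ 1.709
CI = 37.810 ± 1.96 · 1.709 → [34.459, 41.161]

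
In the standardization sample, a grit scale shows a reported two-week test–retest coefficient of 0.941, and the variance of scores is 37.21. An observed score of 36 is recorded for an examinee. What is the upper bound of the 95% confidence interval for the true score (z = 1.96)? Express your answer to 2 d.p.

38.90

σ = 37.21^(1/2) = 6.100
SEM = 6.100·√(1 − 0.941) ≃ 1.482
1.96 · SEM ≃ 2.904
Upper bound: 36 + 2.904 = 38.904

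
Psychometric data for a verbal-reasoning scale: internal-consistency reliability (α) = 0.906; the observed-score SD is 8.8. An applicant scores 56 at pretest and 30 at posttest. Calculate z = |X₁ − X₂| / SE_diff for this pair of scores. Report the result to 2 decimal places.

SEM = 8.8000×√(1 − 0.9060) ≈ 2.6980
SE_diff = √2 × SEM ≈ 3.8156
z = |56 − 30| / 3.8156 = 26 / 3.8156 ≈ 6.8142

6.81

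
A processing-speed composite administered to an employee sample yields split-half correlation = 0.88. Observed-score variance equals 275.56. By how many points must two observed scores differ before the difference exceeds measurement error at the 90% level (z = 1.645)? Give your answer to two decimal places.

SD = √275.56 = 16.60000
Spearman-Brown: r = 2(0.88) / (1 + 0.88) = 1.76000 / 1.88000 ≃ 0.93617
SEM = 16.60000×√(1 − 0.93617) ≃ 4.19392
SE_diff = SEM × √2 ≃ 4.19392 × 1.41421 ≃ 5.93109
Minimum reliable difference = 1.645 × SE_diff ≃ 1.645 × 5.93109 ≃ 9.75665

9.76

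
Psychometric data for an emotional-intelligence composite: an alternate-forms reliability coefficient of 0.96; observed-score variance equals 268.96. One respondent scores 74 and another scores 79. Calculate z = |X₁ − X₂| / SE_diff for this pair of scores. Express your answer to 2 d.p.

SD = √268.96 ≈ 16.400
SEM = 16.400·√(1 − 0.960) ≈ 3.280
Standard error of the difference = 3.280·√2 ≈ 4.639
z = 5 / 4.639 ≈ 1.078

1.08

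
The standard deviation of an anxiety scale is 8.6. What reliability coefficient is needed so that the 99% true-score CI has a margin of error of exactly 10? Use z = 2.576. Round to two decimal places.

0.80

Required SEM = 10 / 2.576 ≃ 3.882
r = 1 − (SEM / SD)² = 1 − (3.882 / 8.6)² ≃ 1 − 0.204 ≃ 0.796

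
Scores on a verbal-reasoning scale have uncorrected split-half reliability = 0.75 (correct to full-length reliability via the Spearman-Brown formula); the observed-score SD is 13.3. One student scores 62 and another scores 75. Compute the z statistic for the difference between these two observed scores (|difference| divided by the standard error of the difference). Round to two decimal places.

1.83

r_full = 2·0.75 / (1 + 0.75) ≃ 0.85714
SEM = 13.30000 × √(1 − 0.85714) = 13.30000 × √0.14286 ≃ 13.30000 × 0.37796 ≃ 5.02693
SE_diff = √2 × SEM ≃ 7.10915
z = |62 − 75| / 7.10915 = 13 / 7.10915 ≃ 1.82863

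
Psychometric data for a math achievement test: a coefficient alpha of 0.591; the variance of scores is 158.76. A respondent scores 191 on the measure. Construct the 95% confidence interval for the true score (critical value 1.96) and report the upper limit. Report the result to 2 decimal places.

206.79

SD = √158.76 ≈ 12.600
SEM = 12.600 · √(1 − 0.591) = 12.600 · √0.409 ≈ 12.600 · 0.640 ≈ 8.058
Margin = 1.96 · 8.058 ≈ 15.794
Upper limit = 191 + 15.794 ≈ 206.794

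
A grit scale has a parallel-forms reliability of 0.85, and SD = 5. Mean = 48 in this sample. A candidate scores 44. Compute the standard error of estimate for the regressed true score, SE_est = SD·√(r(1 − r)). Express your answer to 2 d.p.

SE_est = SD · √(r(1 − r)) = 5.000 · √0.128 ≈ 5.000 · 0.357 ≈ 1.785

1.79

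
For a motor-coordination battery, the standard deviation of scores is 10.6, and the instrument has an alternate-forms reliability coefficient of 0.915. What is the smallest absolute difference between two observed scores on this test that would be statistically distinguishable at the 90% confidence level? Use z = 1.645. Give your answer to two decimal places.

7.19

SEM = 10.60000 × √(1 − 0.91500) = 10.60000 × √0.08500 ≈ 10.60000 × 0.29155 ≈ 3.09040
SE_diff = SEM × √2 ≈ 3.09040 × 1.41421 ≈ 4.37049
Smallest detectable difference = 1.645×4.37049 ≈ 7.18946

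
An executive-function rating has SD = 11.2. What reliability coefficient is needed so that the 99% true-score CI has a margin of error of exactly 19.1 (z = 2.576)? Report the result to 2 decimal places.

SEM needed = half-width / z = 19.1/2.576 ≈ 7.4146
r = 1 − (SEM / SD)² = 1 − (7.4146 / 11.2)² ≈ 1 − 0.4383 ≈ 0.5617

0.56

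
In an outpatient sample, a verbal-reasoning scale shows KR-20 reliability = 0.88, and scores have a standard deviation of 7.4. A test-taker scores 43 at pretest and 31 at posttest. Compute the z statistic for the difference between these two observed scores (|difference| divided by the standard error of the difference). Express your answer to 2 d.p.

SEM = 7.4000·√(1 − 0.8800) ≈ 2.5634
Standard error of the difference = 2.5634·√2 ≈ 3.6252
z = 12 / 3.6252 ≈ 3.3101

3.31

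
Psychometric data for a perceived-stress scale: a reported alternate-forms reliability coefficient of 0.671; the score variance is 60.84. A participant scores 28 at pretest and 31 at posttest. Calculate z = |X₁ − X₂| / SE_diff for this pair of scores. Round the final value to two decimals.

σ = 60.84^(1/2) = 7.8000
The standard error of measurement is 7.8000×√(1 − 0.6710) ≈ 7.8000×0.5736 ≈ 4.4740.
Standard error of the difference = 4.4740·√2 ≈ 6.3271
z = |28 − 31| / 6.3271 = 3 / 6.3271 ≈ 0.4741

0.47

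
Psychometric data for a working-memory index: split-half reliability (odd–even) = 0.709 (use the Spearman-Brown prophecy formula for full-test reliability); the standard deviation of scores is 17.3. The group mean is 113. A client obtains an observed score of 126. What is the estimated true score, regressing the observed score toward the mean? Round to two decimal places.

Spearman-Brown: r = 2(0.709) / (1 + 0.709) = 1.418 / 1.709 ≃ 0.830
Estimated true score = 0.830*126 + (1 − 0.830)*113 ≃ 123.786

123.79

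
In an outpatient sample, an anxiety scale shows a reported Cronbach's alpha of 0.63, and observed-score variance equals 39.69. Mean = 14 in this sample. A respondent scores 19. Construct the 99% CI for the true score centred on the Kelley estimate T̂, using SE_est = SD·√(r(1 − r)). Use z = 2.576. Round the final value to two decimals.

σ = 39.69^(1/2) = 6.3000
T̂ = 0.6300(19) + 0.3700(14) ≈ 17.1500
SE_est = 6.3000·√[r(1 − r)] ≈ 3.0417
99% CI: 17.1500 ± 7.8353 ≈ (9.3147, 24.9853)

[9.31, 24.99]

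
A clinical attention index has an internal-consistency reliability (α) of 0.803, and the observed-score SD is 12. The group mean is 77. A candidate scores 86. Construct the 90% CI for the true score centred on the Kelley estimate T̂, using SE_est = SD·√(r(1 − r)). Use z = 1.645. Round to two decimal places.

T̂ = r·X + (1 − r)·M = 0.8030·86 + 0.1970·77 = 69.0580 + 15.1690 ≈ 84.2270
SE_est = SD · √(r(1 − r)) = 12.0000 · √0.1582 ≈ 12.0000 · 0.3977 ≈ 4.7728
90% CI: 84.2270 ± 7.8512 ≈ (76.3758, 92.0782)

[76.38, 92.08]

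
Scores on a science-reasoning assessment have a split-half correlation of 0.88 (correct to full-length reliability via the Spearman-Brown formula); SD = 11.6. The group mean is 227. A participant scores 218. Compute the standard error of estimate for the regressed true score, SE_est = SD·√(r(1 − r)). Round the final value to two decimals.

Full-length reliability (Spearman-Brown) = 2(0.88)/(1+0.88) ≈ 0.936
SE_est = 11.600·√(0.936·0.064) ≈ 2.836

2.84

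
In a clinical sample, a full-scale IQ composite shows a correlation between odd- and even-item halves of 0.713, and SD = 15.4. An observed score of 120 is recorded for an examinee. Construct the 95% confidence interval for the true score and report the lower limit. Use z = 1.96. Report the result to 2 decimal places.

Full-length reliability (Spearman-Brown) = 2(0.713)/(1+0.713) ≈ 0.832
SEM = 15.400 * √(1 − 0.832) = 15.400 * √0.168 ≈ 15.400 * 0.409 ≈ 6.304
1.96 * SEM ≈ 12.355
Lower bound: 120 − 12.355 = 107.645

107.65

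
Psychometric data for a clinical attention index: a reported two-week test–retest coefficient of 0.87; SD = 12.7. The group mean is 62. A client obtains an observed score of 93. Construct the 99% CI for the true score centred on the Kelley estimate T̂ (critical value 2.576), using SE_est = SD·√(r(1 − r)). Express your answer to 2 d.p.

Estimated true score = 0.8700×93 + (1 − 0.8700)×62 ≃ 88.9700
SE_est = SD × √(r(1 − r)) = 12.7000 × √0.1131 ≃ 12.7000 × 0.3363 ≃ 4.2711
CI = 88.9700 ± 2.576 × 4.2711 → [77.9678, 99.9722]

[77.97, 99.97]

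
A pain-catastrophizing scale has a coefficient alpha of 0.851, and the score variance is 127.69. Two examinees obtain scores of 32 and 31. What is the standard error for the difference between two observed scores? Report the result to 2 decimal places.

σ = 127.69^(1/2) = 11.3000
The standard error of measurement is 11.3000×√(1 − 0.8510) ≃ 11.3000×0.3860 ≃ 4.3619.
SE_diff = √2 × SEM ≃ 6.1686

6.17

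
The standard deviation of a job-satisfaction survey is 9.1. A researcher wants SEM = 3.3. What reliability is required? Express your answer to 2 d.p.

Required reliability = 1 − (SEM/SD)² = 1 − 0.1315 ≈ 0.8685

0.87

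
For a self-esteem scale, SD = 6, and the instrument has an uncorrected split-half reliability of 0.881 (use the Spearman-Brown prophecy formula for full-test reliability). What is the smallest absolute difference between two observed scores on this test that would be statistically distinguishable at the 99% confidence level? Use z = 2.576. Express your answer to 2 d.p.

Spearman-Brown: r = 2(0.881) / (1 + 0.881) = 1.7620 / 1.8810 ≈ 0.9367
The standard error of measurement is 6.0000×√(1 − 0.9367) ≈ 6.0000×0.2515 ≈ 1.5091.
SE_diff = √2 × SEM ≈ 2.1343
Minimum reliable difference = 2.576 × SE_diff ≈ 2.576 × 2.1343 ≈ 5.4978

5.50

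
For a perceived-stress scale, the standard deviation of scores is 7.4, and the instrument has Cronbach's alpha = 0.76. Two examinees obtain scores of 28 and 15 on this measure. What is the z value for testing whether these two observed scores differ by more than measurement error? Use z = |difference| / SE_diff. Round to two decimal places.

2.54

SEM = 7.40000 · √(1 − 0.76000) = 7.40000 · √0.24000 ≈ 7.40000 · 0.48990 ≈ 3.62524
Standard error of the difference = 3.62524·√2 ≈ 5.12687
z = |28 − 15| / 5.12687 = 13 / 5.12687 ≈ 2.53566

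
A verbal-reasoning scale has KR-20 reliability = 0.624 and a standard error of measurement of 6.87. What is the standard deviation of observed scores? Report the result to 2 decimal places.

σ = SEM·(1 − r)^(−1/2) ≃ 6.87*1.631 ≃ 11.204

11.20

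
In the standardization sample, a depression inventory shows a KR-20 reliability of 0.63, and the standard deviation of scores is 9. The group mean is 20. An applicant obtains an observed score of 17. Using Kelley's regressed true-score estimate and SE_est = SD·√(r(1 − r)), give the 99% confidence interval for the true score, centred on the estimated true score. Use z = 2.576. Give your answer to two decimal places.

Estimated true score = 0.6300*17 + (1 − 0.6300)*20 ≈ 18.1100
SE_est = SD * √(r(1 − r)) = 9.0000 * √0.2331 ≈ 9.0000 * 0.4828 ≈ 4.3452
99% CI: 18.1100 ± 11.1933 ≈ (6.9167, 29.3033)

[6.92, 29.30]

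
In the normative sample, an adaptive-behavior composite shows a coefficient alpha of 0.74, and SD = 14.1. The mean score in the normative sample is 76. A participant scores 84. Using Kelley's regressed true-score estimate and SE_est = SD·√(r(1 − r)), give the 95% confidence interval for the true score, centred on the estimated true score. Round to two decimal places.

T̂ = 0.740(84) + 0.260(76) ≃ 81.920
SE_est = SD · √(r(1 − r)) = 14.100 · √0.192 ≃ 14.100 · 0.439 ≃ 6.185
95% CI: 81.920 ± 12.122 ≃ (69.798, 94.042)

[69.80, 94.04]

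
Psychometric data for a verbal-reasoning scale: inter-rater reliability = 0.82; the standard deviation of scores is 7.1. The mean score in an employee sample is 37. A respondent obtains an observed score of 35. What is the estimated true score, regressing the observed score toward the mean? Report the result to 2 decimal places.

Estimated true score = 0.8200*35 + (1 − 0.8200)*37 ≈ 35.3600

35.36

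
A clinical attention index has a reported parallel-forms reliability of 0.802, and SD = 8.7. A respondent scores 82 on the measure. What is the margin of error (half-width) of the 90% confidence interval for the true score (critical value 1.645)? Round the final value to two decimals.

SEM = 8.7000*√(1 − 0.8020) ≈ 3.8713
Half-width = 1.645*3.8713 ≈ 6.3682

6.37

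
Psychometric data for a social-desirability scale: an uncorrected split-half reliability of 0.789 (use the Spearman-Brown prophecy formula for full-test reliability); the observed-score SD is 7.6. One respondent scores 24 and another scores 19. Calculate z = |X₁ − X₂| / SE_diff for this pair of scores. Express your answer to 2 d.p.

r_full = 2·0.789 / (1 + 0.789) ≈ 0.88206
SEM = 7.60000 · √(1 − 0.88206) = 7.60000 · √0.11794 ≈ 7.60000 · 0.34343 ≈ 2.61005
SE_diff = √2 · SEM ≈ 3.69118
z = 5 / 3.69118 ≈ 1.35458

1.35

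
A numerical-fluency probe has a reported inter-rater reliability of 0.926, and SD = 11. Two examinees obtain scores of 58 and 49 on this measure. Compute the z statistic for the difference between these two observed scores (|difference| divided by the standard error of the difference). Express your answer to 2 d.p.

2.13

SEM = 11.0000*√(1 − 0.9260) ≃ 2.9923
SE_diff = SEM * √2 ≃ 2.9923 * 1.4142 ≃ 4.2318
z = 9 / 4.2318 ≃ 2.1268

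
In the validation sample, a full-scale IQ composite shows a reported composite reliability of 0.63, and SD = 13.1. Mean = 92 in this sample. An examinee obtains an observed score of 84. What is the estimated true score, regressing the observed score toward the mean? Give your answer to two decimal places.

86.96

Estimated true score = 0.63000·84 + (1 − 0.63000)·92 ≃ 86.96000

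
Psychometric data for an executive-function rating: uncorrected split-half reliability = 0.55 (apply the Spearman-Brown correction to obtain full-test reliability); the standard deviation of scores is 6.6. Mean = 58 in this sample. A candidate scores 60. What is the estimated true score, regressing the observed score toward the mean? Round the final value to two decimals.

59.42

Full-length reliability (Spearman-Brown) = 2(0.55)/(1+0.55) ≈ 0.7097
T̂ = r·X + (1 − r)·M = 0.7097×60 + 0.2903×58 ≈ 42.5806 + 16.8387 ≈ 59.4194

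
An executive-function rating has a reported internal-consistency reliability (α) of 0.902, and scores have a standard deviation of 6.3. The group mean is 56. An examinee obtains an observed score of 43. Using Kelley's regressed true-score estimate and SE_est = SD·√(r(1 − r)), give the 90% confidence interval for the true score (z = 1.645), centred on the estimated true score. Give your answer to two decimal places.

Estimated true score = 0.9020·43 + (1 − 0.9020)·56 ≈ 44.2740
SE_est = SD · √(r(1 − r)) = 6.3000 · √0.0884 ≈ 6.3000 · 0.2973 ≈ 1.8731
90% CI: 44.2740 ± 3.0812 ≈ (41.1928, 47.3552)

[41.19, 47.36]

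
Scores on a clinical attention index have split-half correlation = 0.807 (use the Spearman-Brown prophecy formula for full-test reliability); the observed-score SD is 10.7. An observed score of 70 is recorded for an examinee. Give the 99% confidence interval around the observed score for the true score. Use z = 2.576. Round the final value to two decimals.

Spearman-Brown: r = 2(0.807) / (1 + 0.807) = 1.6140 / 1.8070 ≃ 0.8932
SEM = 10.7000×√(1 − 0.8932) ≃ 3.4969
Margin = 2.576 × 3.4969 ≃ 9.0080
99% CI: 70 ± 9.0080 = [60.9920, 79.0080]

[60.99, 79.01]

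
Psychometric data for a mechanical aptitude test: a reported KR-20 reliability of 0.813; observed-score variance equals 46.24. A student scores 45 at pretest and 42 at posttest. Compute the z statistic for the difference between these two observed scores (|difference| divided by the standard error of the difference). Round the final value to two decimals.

0.72

σ = 46.24^(1/2) = 6.800
SEM = 6.800·√(1 − 0.813) ≈ 2.941
Standard error of the difference = 2.941·√2 ≈ 4.159
z = 3 / 4.159 ≈ 0.721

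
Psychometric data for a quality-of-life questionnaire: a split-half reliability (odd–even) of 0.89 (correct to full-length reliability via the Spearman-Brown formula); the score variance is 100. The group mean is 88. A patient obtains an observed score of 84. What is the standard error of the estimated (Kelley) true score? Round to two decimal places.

SD = √100 ≈ 10.0000
r_full = 2·0.89 / (1 + 0.89) ≈ 0.9418
SE_est = 10.0000·√[r(1 − r)] ≈ 2.3412

2.34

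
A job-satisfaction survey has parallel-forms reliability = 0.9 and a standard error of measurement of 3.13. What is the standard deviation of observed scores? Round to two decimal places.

SD = 3.13 / √(1 − 0.9) ≈ 9.8979

9.90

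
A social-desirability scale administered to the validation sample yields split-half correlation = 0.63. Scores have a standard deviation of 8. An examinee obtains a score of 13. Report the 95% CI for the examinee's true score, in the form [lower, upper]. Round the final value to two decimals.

[5.53, 20.47]

Spearman-Brown: r = 2(0.63) / (1 + 0.63) = 1.2600 / 1.6300 ≈ 0.7730
SEM = 8.0000×√(1 − 0.7730) ≈ 3.8115
1.96 × SEM ≈ 7.4706
CI = 13 ± 7.4706 → [5.5294, 20.4706]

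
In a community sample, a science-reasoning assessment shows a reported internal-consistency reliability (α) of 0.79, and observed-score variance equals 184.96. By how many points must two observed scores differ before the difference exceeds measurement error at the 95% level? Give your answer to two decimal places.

17.28

σ = 184.96^(1/2) = 13.6000
The standard error of measurement is 13.6000×√(1 − 0.7900) ≃ 13.6000×0.4583 ≃ 6.2323.
SE_diff = SEM × √2 ≃ 6.2323 × 1.4142 ≃ 8.8138
Minimum reliable difference = 1.96 × SE_diff ≃ 1.96 × 8.8138 ≃ 17.2751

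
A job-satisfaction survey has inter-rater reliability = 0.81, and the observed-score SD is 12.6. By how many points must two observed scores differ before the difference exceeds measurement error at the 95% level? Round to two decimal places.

15.22

SEM = 12.60000·√(1 − 0.81000) ≈ 5.49221
SE_diff = SEM · √2 ≈ 5.49221 · 1.41421 ≈ 7.76716
Minimum reliable difference = 1.96 · SE_diff ≈ 1.96 · 7.76716 ≈ 15.22364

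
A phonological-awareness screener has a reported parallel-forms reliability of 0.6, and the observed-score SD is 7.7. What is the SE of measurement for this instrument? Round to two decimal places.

SEM = 7.700 · √(1 − 0.600) = 7.700 · √0.400 ≈ 7.700 · 0.632 ≈ 4.870

4.87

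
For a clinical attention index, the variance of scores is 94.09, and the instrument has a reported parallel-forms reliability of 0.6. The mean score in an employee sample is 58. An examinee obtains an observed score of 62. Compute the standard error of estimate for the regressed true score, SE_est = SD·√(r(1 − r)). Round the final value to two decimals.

SD = √94.09 = 9.7000
SE_est = SD * √(r(1 − r)) = 9.7000 * √0.2400 ≈ 9.7000 * 0.4899 ≈ 4.7520

4.75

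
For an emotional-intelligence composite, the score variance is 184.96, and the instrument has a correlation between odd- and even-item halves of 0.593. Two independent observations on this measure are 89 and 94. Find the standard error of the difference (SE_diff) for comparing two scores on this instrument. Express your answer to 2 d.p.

SD = √184.96 ≈ 13.6000
Full-length reliability (Spearman-Brown) = 2(0.593)/(1+0.593) ≈ 0.7445
SEM = 13.6000 · √(1 − 0.7445) = 13.6000 · √0.2555 ≈ 13.6000 · 0.5055 ≈ 6.8743
Standard error of the difference = 6.8743·√2 ≈ 9.7217

9.72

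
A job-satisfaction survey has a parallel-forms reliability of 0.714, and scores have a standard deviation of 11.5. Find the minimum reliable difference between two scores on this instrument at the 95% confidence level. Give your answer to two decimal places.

SEM = 11.5000*√(1 − 0.7140) ≈ 6.1501
SE_diff = √2 * SEM ≈ 8.6975
Minimum reliable difference = 1.96 * SE_diff ≈ 1.96 * 8.6975 ≈ 17.0472

17.05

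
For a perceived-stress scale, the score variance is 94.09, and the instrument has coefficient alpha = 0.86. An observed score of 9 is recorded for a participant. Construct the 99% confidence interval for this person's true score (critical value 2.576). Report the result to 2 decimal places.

SD = √94.09 = 9.700
SEM = 9.700·√(1 − 0.860) ≃ 3.629
2.576 · SEM ≃ 9.349
CI = 9 ± 9.349 → [-0.349, 18.349]

[-0.35, 18.35]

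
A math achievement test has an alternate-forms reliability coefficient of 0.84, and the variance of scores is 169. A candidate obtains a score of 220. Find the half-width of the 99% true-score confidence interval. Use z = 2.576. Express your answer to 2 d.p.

13.40

SD = √169 ≈ 13.000
The standard error of measurement is 13.000·√(1 − 0.840) ≈ 13.000·0.400 ≈ 5.200.
Half-width = 2.576·5.200 ≈ 13.395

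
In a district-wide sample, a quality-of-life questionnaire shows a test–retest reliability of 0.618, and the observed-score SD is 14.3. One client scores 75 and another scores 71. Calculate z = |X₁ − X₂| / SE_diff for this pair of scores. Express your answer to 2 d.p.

SEM = 14.3000·√(1 − 0.6180) ≈ 8.8383
SE_diff = √2 · SEM ≈ 12.4992
z = 4 / 12.4992 ≈ 0.3200

0.32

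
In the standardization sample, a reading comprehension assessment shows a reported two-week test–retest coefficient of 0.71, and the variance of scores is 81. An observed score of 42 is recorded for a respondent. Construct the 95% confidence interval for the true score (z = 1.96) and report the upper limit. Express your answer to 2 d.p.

51.50

SD = √81 = 9.000
SEM = 9.000 · √(1 − 0.710) = 9.000 · √0.290 ≃ 9.000 · 0.539 ≃ 4.847
1.96 · SEM ≃ 9.499
Upper limit = 42 + 9.499 ≃ 51.499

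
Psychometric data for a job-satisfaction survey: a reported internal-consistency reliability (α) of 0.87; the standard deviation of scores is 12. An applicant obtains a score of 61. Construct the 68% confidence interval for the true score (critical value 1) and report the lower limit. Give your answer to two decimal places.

56.67

The standard error of measurement is 12.0000*√(1 − 0.8700) ≈ 12.0000*0.3606 ≈ 4.3267.
1 * SEM ≈ 4.3267
Lower limit = 61 − 4.3267 ≈ 56.6733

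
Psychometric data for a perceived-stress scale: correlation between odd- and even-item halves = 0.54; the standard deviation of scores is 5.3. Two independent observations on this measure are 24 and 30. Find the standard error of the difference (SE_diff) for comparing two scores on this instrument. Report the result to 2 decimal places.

4.10

Full-length reliability (Spearman-Brown) = 2(0.54)/(1+0.54) ≈ 0.701
SEM = 5.300 * √(1 − 0.701) = 5.300 * √0.299 ≈ 5.300 * 0.547 ≈ 2.897
SE_diff = SEM * √2 ≈ 2.897 * 1.414 ≈ 4.096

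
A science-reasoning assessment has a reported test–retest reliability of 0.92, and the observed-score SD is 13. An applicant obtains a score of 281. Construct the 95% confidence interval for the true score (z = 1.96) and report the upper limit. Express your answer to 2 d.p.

SEM = 13.000·√(1 − 0.920) ≈ 3.677
1.96 · SEM ≈ 7.207
Upper bound: 281 + 7.207 = 288.207

288.21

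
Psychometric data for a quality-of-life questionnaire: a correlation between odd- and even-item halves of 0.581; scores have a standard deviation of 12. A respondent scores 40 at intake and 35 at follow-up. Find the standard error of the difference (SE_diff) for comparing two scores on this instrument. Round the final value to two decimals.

Spearman-Brown: r = 2(0.581) / (1 + 0.581) = 1.1620 / 1.5810 ≃ 0.7350
SEM = 12.0000*√(1 − 0.7350) ≃ 6.1776
SE_diff = SEM * √2 ≃ 6.1776 * 1.4142 ≃ 8.7365

8.74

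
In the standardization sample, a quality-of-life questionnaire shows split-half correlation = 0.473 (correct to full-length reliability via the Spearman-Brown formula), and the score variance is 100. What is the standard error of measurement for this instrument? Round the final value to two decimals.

SD = √100 ≈ 10.0000
r_full = 2·0.473 / (1 + 0.473) ≈ 0.6422
SEM = 10.0000 × √(1 − 0.6422) = 10.0000 × √0.3578 ≈ 10.0000 × 0.5981 ≈ 5.9814

5.98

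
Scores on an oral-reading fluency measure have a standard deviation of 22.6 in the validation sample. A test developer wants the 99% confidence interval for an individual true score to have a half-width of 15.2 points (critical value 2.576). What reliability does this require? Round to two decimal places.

SEM needed = half-width / z = 15.2/2.576 ≈ 5.9006
r = 1 − (SEM / SD)² = 1 − (5.9006 / 22.6)² ≈ 1 − 0.0682 ≈ 0.9318

0.93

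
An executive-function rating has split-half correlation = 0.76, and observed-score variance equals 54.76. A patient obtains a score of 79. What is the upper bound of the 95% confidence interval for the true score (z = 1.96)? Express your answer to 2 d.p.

σ = 54.76^(1/2) = 7.4000
Spearman-Brown: r = 2(0.76) / (1 + 0.76) = 1.5200 / 1.7600 ≈ 0.8636
The standard error of measurement is 7.4000×√(1 − 0.8636) ≈ 7.4000×0.3693 ≈ 2.7326.
1.96 × SEM ≈ 5.3560
Upper limit = 79 + 5.3560 ≈ 84.3560

84.36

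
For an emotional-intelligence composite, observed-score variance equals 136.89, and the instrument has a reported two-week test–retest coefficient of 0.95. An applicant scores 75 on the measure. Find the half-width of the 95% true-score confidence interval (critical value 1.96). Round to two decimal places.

5.13

SD = √136.89 = 11.70000
SEM = 11.70000 × √(1 − 0.95000) = 11.70000 × √0.05000 ≈ 11.70000 × 0.22361 ≈ 2.61620
Margin = 1.96 × 2.61620 ≈ 5.12775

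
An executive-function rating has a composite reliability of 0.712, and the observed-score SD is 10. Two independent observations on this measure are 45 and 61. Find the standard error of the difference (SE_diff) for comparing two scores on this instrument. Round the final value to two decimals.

7.59

SEM = 10.000·√(1 − 0.712) ≈ 5.367
SE_diff = √2 · SEM ≈ 7.589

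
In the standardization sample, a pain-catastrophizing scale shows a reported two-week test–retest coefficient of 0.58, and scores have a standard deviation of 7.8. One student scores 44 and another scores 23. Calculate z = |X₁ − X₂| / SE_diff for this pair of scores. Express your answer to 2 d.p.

SEM = 7.80000 × √(1 − 0.58000) = 7.80000 × √0.42000 ≈ 7.80000 × 0.64807 ≈ 5.05498
Standard error of the difference = 5.05498·√2 ≈ 7.14882
z = 21 / 7.14882 ≈ 2.93755

2.94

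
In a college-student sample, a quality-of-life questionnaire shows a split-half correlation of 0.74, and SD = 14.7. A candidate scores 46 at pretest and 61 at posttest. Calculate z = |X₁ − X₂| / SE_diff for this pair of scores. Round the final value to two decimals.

1.87

r_full = 2·0.74 / (1 + 0.74) ≈ 0.8506
SEM = 14.7000 · √(1 − 0.8506) = 14.7000 · √0.1494 ≈ 14.7000 · 0.3866 ≈ 5.6824
SE_diff = SEM · √2 ≈ 5.6824 · 1.4142 ≈ 8.0361
z = |46 − 61| / 8.0361 = 15 / 8.0361 ≈ 1.8666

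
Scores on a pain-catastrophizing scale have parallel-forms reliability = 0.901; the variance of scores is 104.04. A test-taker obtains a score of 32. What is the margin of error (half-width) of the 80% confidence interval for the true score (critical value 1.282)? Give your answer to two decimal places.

4.11

SD = √104.04 = 10.200
The standard error of measurement is 10.200·√(1 − 0.901) ≈ 10.200·0.315 ≈ 3.209.
Margin = 1.282 · 3.209 ≈ 4.114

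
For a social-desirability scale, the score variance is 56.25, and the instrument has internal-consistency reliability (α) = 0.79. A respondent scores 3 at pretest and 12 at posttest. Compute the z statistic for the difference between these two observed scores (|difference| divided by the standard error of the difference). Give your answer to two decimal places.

σ = 56.25^(1/2) = 7.5000
SEM = 7.5000 * √(1 − 0.7900) = 7.5000 * √0.2100 ≈ 7.5000 * 0.4583 ≈ 3.4369
SE_diff = SEM * √2 ≈ 3.4369 * 1.4142 ≈ 4.8606
z = 9 / 4.8606 ≈ 1.8516

1.85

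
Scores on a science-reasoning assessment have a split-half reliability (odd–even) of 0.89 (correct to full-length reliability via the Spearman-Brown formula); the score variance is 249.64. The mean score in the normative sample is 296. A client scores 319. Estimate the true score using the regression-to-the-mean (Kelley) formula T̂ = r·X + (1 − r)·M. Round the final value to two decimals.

317.66

r_full = 2·0.89 / (1 + 0.89) ≃ 0.942
T̂ = 0.942(319) + 0.058(296) ≃ 317.661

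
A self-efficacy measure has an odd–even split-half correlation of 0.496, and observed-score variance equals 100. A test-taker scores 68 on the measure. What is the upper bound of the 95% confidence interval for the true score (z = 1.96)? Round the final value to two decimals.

SD = √100 ≈ 10.0000
r_full = 2·0.496 / (1 + 0.496) ≈ 0.6631
SEM = 10.0000 · √(1 − 0.6631) = 10.0000 · √0.3369 ≈ 10.0000 · 0.5804 ≈ 5.8043
1.96 · SEM ≈ 11.3764
Upper bound: 68 + 11.3764 = 79.3764

79.38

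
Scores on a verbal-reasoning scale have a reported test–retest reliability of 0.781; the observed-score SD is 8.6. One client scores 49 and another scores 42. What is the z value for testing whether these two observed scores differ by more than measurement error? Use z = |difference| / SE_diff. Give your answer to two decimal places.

1.23

SEM = 8.60000*√(1 − 0.78100) ≃ 4.02458
SE_diff = SEM * √2 ≃ 4.02458 * 1.41421 ≃ 5.69161
z = 7 / 5.69161 ≃ 1.22988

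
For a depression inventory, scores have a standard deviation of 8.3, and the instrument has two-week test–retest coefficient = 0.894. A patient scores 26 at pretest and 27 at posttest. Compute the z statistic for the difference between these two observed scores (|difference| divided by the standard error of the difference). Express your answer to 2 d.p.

0.26

The standard error of measurement is 8.300*√(1 − 0.894) ≈ 8.300*0.326 ≈ 2.702.
SE_diff = √2 * SEM ≈ 3.822
z = 1 / 3.822 ≈ 0.262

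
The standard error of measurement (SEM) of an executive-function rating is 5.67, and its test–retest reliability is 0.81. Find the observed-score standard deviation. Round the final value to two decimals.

SD = 5.67 / √(1 − 0.81) ≃ 13.008

13.01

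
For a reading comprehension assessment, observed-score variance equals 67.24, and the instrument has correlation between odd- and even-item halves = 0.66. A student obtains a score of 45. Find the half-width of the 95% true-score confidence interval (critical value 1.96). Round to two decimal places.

7.27

SD = √67.24 ≈ 8.200
Spearman-Brown: r = 2(0.66) / (1 + 0.66) = 1.320 / 1.660 ≈ 0.795
SEM = 8.200 · √(1 − 0.795) = 8.200 · √0.205 ≈ 8.200 · 0.453 ≈ 3.711
Margin = 1.96 · 3.711 ≈ 7.274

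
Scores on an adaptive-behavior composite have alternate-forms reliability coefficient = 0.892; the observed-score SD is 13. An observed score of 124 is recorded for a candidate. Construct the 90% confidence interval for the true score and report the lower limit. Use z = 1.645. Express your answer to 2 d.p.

116.97

SEM = 13.00000 · √(1 − 0.89200) = 13.00000 · √0.10800 ≈ 13.00000 · 0.32863 ≈ 4.27224
Half-width = 1.645·4.27224 ≈ 7.02783
Lower bound: 124 − 7.02783 = 116.97217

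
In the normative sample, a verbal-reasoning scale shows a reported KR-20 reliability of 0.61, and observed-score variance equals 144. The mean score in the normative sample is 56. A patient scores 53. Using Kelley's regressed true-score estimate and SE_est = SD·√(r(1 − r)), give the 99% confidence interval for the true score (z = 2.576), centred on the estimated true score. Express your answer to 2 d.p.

[39.09, 69.25]

SD = √144 ≈ 12.00000
T̂ = r·X + (1 − r)·M = 0.61000·53 + 0.39000·56 = 32.33000 + 21.84000 ≈ 54.17000
SE_est = 12.00000·√[r(1 − r)] ≈ 5.85300
CI = 54.17000 ± 2.576 · 5.85300 → [39.09267, 69.24733]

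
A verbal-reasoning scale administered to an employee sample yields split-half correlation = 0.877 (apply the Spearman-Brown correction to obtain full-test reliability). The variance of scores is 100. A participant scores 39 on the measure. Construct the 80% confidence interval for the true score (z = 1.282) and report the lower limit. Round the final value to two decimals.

SD = √100 ≈ 10.000
Spearman-Brown: r = 2(0.877) / (1 + 0.877) = 1.754 / 1.877 ≈ 0.934
SEM = 10.000 × √(1 − 0.934) = 10.000 × √0.066 ≈ 10.000 × 0.256 ≈ 2.560
1.282 × SEM ≈ 3.282
Lower limit = 39 − 3.282 ≈ 35.718

35.72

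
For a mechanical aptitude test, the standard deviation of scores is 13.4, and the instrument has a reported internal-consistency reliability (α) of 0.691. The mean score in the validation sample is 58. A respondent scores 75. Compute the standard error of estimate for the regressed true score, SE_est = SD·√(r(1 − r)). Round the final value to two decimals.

6.19

SE_est = SD * √(r(1 − r)) = 13.400 * √0.214 ≃ 13.400 * 0.462 ≃ 6.192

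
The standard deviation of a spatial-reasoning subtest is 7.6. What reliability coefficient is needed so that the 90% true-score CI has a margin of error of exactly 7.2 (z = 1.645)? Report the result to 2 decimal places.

Required SEM = 7.2 / 1.645 ≈ 4.3769
r = 1 − (SEM / SD)² = 1 − (4.3769 / 7.6)² ≈ 1 − 0.3317 ≈ 0.6683

0.67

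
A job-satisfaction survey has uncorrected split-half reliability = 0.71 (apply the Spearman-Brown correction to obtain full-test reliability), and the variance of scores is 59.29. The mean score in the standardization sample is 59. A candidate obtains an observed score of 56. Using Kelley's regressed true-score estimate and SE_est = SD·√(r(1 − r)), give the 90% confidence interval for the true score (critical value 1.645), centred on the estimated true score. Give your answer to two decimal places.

[51.76, 61.26]

SD = √59.29 ≃ 7.70000
Spearman-Brown: r = 2(0.71) / (1 + 0.71) = 1.42000 / 1.71000 ≃ 0.83041
Estimated true score = 0.83041·56 + (1 − 0.83041)·59 ≃ 56.50877
SE_est = SD · √(r(1 − r)) = 7.70000 · √0.14083 ≃ 7.70000 · 0.37527 ≃ 2.88960
CI = 56.50877 ± 1.645 · 2.88960 → [51.75538, 61.26216]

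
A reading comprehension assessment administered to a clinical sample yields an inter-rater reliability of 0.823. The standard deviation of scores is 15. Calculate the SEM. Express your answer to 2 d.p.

6.31

SEM = 15.0000 · √(1 − 0.8230) = 15.0000 · √0.1770 ≈ 15.0000 · 0.4207 ≈ 6.3107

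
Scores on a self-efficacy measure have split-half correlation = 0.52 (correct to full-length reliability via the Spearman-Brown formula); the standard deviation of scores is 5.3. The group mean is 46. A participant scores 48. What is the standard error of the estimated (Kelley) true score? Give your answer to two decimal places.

2.46

Full-length reliability (Spearman-Brown) = 2(0.52)/(1+0.52) ≈ 0.6842
SE_est = 5.3000·√[r(1 − r)] ≈ 2.4636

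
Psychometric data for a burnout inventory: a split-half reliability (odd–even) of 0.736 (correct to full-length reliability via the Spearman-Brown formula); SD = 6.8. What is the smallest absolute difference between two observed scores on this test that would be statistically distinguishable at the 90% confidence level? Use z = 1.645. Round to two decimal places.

r_full = 2·0.736 / (1 + 0.736) ≃ 0.8479
SEM = 6.8000×√(1 − 0.8479) ≃ 2.6518
SE_diff = SEM × √2 ≃ 2.6518 × 1.4142 ≃ 3.7502
Minimum reliable difference = 1.645 × SE_diff ≃ 1.645 × 3.7502 ≃ 6.1690

6.17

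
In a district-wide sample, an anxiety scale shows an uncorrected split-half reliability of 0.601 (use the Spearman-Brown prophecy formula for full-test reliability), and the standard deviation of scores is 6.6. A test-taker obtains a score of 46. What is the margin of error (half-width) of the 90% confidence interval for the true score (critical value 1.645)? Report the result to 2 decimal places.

Full-length reliability (Spearman-Brown) = 2(0.601)/(1+0.601) ≈ 0.7508
The standard error of measurement is 6.6000×√(1 − 0.7508) ≈ 6.6000×0.4992 ≈ 3.2948.
Half-width = 1.645×3.2948 ≈ 5.4200

5.42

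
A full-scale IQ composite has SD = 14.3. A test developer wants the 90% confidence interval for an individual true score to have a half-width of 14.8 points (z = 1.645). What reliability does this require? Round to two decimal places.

0.60

Required SEM = 14.8 / 1.645 ≈ 8.9970
Required reliability = 1 − (SEM/SD)² = 1 − 0.3958 ≈ 0.6042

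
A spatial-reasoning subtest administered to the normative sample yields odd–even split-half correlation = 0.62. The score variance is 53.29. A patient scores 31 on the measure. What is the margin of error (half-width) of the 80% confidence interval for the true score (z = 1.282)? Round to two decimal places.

SD = √53.29 = 7.30000
Full-length reliability (Spearman-Brown) = 2(0.62)/(1+0.62) ≈ 0.76543
The standard error of measurement is 7.30000×√(1 − 0.76543) ≈ 7.30000×0.48432 ≈ 3.53555.
Half-width = 1.282×3.53555 ≈ 4.53258

4.53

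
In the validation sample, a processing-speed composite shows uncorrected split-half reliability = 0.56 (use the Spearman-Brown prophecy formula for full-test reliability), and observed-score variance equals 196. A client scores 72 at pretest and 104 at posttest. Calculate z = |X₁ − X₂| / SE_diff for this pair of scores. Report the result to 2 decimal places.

3.04

σ = 196^(1/2) = 14.0000
Full-length reliability (Spearman-Brown) = 2(0.56)/(1+0.56) ≃ 0.7179
SEM = 14.0000 × √(1 − 0.7179) = 14.0000 × √0.2821 ≃ 14.0000 × 0.5311 ≃ 7.4352
Standard error of the difference = 7.4352·√2 ≃ 10.5149
z = |72 − 104| / 10.5149 = 32 / 10.5149 ≃ 3.0433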